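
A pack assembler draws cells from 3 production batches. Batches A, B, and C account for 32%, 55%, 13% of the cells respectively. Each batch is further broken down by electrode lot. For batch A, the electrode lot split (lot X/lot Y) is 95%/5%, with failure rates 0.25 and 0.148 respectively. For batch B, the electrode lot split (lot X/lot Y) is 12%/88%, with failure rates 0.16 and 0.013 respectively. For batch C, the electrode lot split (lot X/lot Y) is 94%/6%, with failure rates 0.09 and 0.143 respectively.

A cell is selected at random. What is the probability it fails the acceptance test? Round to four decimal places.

P(F|A) = 0.95·0.25 + 0.05·0.148 = 0.2375 + 0.0074 = 0.2449
P(F|B) = 0.12·0.16 + 0.88·0.013 = 0.0192 + 0.01144 = 0.03064
P(F|C) = 0.94·0.09 + 0.06·0.143 = 0.0846 + 0.00858 = 0.09318
By total probability over the outer partition,
P(F) = 0.32·0.2449 + 0.55·0.03064 + 0.13·0.09318
      = 0.078368 + 0.016852 + 0.0121134 = 0.1073334

0.1073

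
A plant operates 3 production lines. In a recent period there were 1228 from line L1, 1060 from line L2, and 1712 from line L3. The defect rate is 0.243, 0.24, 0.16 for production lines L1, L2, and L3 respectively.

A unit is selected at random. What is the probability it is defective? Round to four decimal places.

Total: 1228 + 1060 + 1712 = 4000.
P(L1) = 1228/4000 = 0.307. P(L2) = 1060/4000 = 0.265. P(L3) = 1712/4000 = 0.428.
Using total probability over the partition,
P(D) = P(D|L1)·P(L1) + P(D|L2)·P(L2) + P(D|L3)·P(L3)
      = 0.243·0.307 + 0.24·0.265 + 0.16·0.428
      = 0.074601 + 0.0636 + 0.06848 = 0.206681

P(D) ≈ 0.2067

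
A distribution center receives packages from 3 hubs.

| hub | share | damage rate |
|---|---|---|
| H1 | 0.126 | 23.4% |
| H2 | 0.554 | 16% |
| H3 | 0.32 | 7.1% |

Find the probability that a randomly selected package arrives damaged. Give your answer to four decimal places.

0.1408

By the law of total probability,
P(D) = P(D|H1)·P(H1) + P(D|H2)·P(H2) + P(D|H3)·P(H3)
      = 0.234·0.126 + 0.16·0.554 + 0.071·0.32
      = 0.029484 + 0.08864 + 0.02272 = 0.140844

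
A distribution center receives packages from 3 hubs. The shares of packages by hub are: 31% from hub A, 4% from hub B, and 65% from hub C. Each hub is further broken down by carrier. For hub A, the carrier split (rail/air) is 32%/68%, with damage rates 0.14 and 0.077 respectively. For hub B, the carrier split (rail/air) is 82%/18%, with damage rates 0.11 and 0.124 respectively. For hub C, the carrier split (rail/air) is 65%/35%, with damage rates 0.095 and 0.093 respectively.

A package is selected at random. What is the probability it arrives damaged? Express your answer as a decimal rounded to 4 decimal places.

P(D|A) = 0.32·0.14 + 0.68·0.077 = 0.0448 + 0.05236 = 0.09716
P(D|B) = 0.82·0.11 + 0.18·0.124 = 0.0902 + 0.02232 = 0.11252
P(D|C) = 0.65·0.095 + 0.35·0.093 = 0.06175 + 0.03255 = 0.0943
Then overall,
P(D) = 0.31·0.09716 + 0.04·0.11252 + 0.65·0.0943
      = 0.0301196 + 0.0045008 + 0.061295 = 0.0959154

0.0959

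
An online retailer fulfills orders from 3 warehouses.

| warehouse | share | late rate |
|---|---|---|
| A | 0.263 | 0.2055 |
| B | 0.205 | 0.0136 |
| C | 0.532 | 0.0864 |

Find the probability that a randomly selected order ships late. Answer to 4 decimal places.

P(L) = P(L|A)·P(A) + P(L|B)·P(B) + P(L|C)·P(C)
      = 0.2055·0.263 + 0.0136·0.205 + 0.0864·0.532
      = 0.0540465 + 0.002788 + 0.0459648 = 0.1027993

0.1028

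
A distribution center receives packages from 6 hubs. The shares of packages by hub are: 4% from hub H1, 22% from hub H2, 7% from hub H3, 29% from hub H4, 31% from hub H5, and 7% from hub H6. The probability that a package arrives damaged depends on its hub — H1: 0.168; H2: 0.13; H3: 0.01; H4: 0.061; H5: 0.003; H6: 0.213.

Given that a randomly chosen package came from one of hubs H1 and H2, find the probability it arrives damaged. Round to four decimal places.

Let S = {H1, H2}.
P(S) = 0.04 + 0.22 = 0.26.
P(D ∩ S) = 0.168·0.04 + 0.13·0.22 = 0.00672 + 0.0286 = 0.03532.
P(D | S) = 0.03532 / 0.26 = 0.135846…

0.1358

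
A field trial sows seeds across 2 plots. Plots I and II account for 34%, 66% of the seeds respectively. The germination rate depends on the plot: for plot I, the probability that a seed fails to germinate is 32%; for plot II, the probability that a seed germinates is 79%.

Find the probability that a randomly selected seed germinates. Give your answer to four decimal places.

P(G|I) = 1 − 0.32 = 0.68.
Using total probability over the partition,
P(G) = P(G|I)·P(I) + P(G|II)·P(II)
      = 0.68·0.34 + 0.79·0.66
      = 0.2312 + 0.5214 = 0.7526

P(G) ≈ 0.7526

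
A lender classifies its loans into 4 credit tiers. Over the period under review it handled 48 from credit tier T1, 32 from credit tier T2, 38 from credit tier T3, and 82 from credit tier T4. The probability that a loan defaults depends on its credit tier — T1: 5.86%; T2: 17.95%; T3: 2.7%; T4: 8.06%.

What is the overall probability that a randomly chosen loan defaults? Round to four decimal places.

Total: 48 + 32 + 38 + 82 = 200.
P(T1) = 48/200 = 0.24. P(T2) = 32/200 = 0.16. P(T3) = 38/200 = 0.19. P(T4) = 82/200 = 0.41.
P(D) = P(D|T1)·P(T1) + P(D|T2)·P(T2) + P(D|T3)·P(T3) + P(D|T4)·P(T4)
      = 0.0586·0.24 + 0.1795·0.16 + 0.027·0.19 + 0.0806·0.41
      = 0.014064 + 0.02872 + 0.00513 + 0.033046 = 0.08096

P(D) ≈ 0.0810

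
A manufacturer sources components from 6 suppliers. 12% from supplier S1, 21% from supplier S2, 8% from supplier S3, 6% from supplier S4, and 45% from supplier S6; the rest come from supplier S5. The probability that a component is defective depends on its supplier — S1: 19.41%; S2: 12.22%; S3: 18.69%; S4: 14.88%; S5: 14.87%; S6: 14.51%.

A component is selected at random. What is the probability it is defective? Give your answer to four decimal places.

P(D) ≈ 0.1500

P(S5) = 1 − (0.12 + 0.21 + 0.08 + 0.06 + 0.45) = 0.08.
P(D) = P(D|S1)·P(S1) + P(D|S2)·P(S2) + P(D|S3)·P(S3) + P(D|S4)·P(S4) + P(D|S5)·P(S5) + P(D|S6)·P(S6)
      = 0.1941·0.12 + 0.1222·0.21 + 0.1869·0.08 + 0.1488·0.06 + 0.1487·0.08 + 0.1451·0.45
      = 0.023292 + 0.025662 + 0.014952 + 0.008928 + 0.011896 + 0.065295 = 0.150025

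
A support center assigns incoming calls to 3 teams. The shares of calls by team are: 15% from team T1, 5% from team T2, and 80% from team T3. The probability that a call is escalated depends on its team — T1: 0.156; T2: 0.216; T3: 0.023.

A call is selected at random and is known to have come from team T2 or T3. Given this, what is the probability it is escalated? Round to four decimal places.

Let S = {T2, T3}.
P(S) = 0.05 + 0.8 = 0.85.
P(E ∩ S) = 0.216·0.05 + 0.023·0.8 = 0.0108 + 0.0184 = 0.0292.
P(E | S) = 0.0292 / 0.85 = 0.034353…

0.0344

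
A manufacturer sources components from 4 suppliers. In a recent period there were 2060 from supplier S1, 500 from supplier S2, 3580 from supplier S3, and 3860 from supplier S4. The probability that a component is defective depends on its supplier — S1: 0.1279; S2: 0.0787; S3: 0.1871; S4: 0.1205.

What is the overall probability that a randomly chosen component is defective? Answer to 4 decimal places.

P(D) ≈ 0.1438

Total: 2060 + 500 + 3580 + 3860 = 10000.
P(S1) = 2060/10000 = 0.206. P(S2) = 500/10000 = 0.05. P(S3) = 3580/10000 = 0.358. P(S4) = 3860/10000 = 0.386.
P(D) = P(D|S1)·P(S1) + P(D|S2)·P(S2) + P(D|S3)·P(S3) + P(D|S4)·P(S4)
      = 0.1279·0.206 + 0.0787·0.05 + 0.1871·0.358 + 0.1205·0.386
      = 0.0263474 + 0.003935 + 0.0669818 + 0.046513 = 0.1437772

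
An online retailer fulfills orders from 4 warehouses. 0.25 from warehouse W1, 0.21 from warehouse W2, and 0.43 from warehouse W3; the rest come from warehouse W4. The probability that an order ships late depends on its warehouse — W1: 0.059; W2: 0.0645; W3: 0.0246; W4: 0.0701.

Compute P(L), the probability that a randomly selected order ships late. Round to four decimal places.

P(W4) = 1 − (0.25 + 0.21 + 0.43) = 0.11.
P(L) = P(L|W1)·P(W1) + P(L|W2)·P(W2) + P(L|W3)·P(W3) + P(L|W4)·P(W4)
      = 0.059·0.25 + 0.0645·0.21 + 0.0246·0.43 + 0.0701·0.11
      = 0.01475 + 0.013545 + 0.010578 + 0.007711 = 0.046584

0.0466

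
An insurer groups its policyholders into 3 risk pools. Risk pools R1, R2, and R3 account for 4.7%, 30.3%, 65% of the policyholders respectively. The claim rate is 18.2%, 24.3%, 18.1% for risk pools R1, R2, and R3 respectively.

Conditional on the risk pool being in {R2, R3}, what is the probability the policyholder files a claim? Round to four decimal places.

Let S = {R2, R3}.
P(S) = 0.303 + 0.65 = 0.953.
P(C ∩ S) = 0.243·0.303 + 0.181·0.65 = 0.073629 + 0.11765 = 0.191279.
P(C | S) = 0.191279 / 0.953 = 0.200712…

P(C|S) ≈ 0.2007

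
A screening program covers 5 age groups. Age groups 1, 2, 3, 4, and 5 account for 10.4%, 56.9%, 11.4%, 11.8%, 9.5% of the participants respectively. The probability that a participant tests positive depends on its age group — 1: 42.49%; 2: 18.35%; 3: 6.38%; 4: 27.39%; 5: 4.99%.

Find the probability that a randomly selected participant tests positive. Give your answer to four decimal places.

P(T) = P(T|1)·P(1) + P(T|2)·P(2) + P(T|3)·P(3) + P(T|4)·P(4) + P(T|5)·P(5)
      = 0.4249·0.104 + 0.1835·0.569 + 0.0638·0.114 + 0.2739·0.118 + 0.0499·0.095
      = 0.0441896 + 0.1044115 + 0.0072732 + 0.0323202 + 0.0047405 = 0.192935

P(T) ≈ 0.1929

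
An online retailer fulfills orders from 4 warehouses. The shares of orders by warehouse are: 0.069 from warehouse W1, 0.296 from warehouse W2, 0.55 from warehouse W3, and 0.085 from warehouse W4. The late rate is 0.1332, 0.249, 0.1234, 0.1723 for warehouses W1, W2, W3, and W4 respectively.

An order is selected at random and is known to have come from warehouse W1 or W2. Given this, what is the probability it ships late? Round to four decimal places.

P(L|S) ≈ 0.2271

Let S = {W1, W2}.
P(S) = 0.069 + 0.296 = 0.365.
P(L ∩ S) = 0.1332·0.069 + 0.249·0.296 = 0.0091908 + 0.073704 = 0.0828948.
P(L | S) = 0.0828948 / 0.365 = 0.227109…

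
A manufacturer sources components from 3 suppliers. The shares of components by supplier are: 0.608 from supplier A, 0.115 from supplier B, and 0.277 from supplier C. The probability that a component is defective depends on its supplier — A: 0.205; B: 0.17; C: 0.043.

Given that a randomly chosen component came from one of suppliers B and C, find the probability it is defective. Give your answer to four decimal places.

P(D|S) ≈ 0.0803

Let S = {B, C}.
P(S) = 0.115 + 0.277 = 0.392.
P(D ∩ S) = 0.17·0.115 + 0.043·0.277 = 0.01955 + 0.011911 = 0.031461.
P(D | S) = 0.031461 / 0.392 = 0.080258…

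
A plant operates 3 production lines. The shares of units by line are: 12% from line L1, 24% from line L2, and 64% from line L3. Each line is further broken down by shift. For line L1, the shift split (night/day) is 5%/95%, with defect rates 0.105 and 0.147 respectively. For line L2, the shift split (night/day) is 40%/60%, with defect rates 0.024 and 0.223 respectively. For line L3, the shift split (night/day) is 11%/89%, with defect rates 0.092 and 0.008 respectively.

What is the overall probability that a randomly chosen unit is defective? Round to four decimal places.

P(D) ≈ 0.0628

P(D|L1) = 0.05·0.105 + 0.95·0.147 = 0.00525 + 0.13965 = 0.1449
P(D|L2) = 0.4·0.024 + 0.6·0.223 = 0.0096 + 0.1338 = 0.1434
P(D|L3) = 0.11·0.092 + 0.89·0.008 = 0.01012 + 0.00712 = 0.01724
Then overall,
P(D) = 0.12·0.1449 + 0.24·0.1434 + 0.64·0.01724
      = 0.017388 + 0.034416 + 0.0110336 = 0.0628376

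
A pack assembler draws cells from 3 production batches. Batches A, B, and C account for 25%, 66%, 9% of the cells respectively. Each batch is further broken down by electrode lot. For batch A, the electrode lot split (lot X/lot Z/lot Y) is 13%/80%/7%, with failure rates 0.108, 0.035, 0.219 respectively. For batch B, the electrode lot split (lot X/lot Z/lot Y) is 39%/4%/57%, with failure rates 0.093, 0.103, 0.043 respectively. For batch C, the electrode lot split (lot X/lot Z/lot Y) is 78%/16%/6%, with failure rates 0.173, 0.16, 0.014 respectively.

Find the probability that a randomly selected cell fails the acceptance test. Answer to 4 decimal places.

P(F) ≈ 0.0717

P(F|A) = 0.13·0.108 + 0.8·0.035 + 0.07·0.219 = 0.01404 + 0.028 + 0.01533 = 0.05737
P(F|B) = 0.39·0.093 + 0.04·0.103 + 0.57·0.043 = 0.03627 + 0.00412 + 0.02451 = 0.0649
P(F|C) = 0.78·0.173 + 0.16·0.16 + 0.06·0.014 = 0.13494 + 0.0256 + 0.00084 = 0.16138
Then overall,
P(F) = 0.25·0.05737 + 0.66·0.0649 + 0.09·0.16138
      = 0.0143425 + 0.042834 + 0.0145242 = 0.0717007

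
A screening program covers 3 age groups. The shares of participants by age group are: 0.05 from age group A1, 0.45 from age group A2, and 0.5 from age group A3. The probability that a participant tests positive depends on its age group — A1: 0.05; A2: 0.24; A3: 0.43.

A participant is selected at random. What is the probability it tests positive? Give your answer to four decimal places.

P(T) = P(T|A1)·P(A1) + P(T|A2)·P(A2) + P(T|A3)·P(A3)
      = 0.05·0.05 + 0.24·0.45 + 0.43·0.5
      = 0.0025 + 0.108 + 0.215 = 0.3255

P(T) ≈ 0.3255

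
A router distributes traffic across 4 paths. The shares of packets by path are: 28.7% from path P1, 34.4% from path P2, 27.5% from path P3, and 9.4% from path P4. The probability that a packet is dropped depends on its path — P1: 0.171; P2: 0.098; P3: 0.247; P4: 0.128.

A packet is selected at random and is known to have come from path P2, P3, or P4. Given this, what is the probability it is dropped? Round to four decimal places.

Let S = {P2, P3, P4}.
P(S) = 0.344 + 0.275 + 0.094 = 0.713.
P(L ∩ S) = 0.098·0.344 + 0.247·0.275 + 0.128·0.094 = 0.033712 + 0.067925 + 0.012032 = 0.113669.
P(L | S) = 0.113669 / 0.713 = 0.159424…

P(L|S) ≈ 0.1594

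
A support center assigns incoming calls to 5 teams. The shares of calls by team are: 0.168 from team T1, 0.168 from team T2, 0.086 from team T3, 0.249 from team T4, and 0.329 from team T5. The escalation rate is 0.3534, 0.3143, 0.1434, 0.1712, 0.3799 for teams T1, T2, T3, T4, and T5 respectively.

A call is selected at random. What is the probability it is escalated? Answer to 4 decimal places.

Using total probability over the partition,
P(E) = P(E|T1)·P(T1) + P(E|T2)·P(T2) + P(E|T3)·P(T3) + P(E|T4)·P(T4) + P(E|T5)·P(T5)
      = 0.3534·0.168 + 0.3143·0.168 + 0.1434·0.086 + 0.1712·0.249 + 0.3799·0.329
      = 0.0593712 + 0.0528024 + 0.0123324 + 0.0426288 + 0.1249871 = 0.2921219

P(E) ≈ 0.2921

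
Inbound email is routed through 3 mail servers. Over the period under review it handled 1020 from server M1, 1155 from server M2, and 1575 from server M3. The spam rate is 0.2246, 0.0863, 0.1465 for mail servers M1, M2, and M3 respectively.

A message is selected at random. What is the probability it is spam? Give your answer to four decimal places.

P(S) ≈ 0.1492

Total: 1020 + 1155 + 1575 = 3750.
P(M1) = 1020/3750 = 0.272. P(M2) = 1155/3750 = 0.308. P(M3) = 1575/3750 = 0.42.
By the law of total probability,
P(S) = P(S|M1)·P(M1) + P(S|M2)·P(M2) + P(S|M3)·P(M3)
      = 0.2246·0.272 + 0.0863·0.308 + 0.1465·0.42
      = 0.0610912 + 0.0265804 + 0.06153 = 0.1492016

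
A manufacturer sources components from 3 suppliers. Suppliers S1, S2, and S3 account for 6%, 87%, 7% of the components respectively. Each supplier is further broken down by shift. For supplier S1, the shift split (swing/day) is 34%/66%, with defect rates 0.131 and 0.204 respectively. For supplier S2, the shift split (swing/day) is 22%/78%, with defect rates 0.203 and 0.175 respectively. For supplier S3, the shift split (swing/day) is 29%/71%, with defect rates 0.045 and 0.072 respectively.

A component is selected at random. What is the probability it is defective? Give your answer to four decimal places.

P(D) ≈ 0.1729

P(D|S1) = 0.34·0.131 + 0.66·0.204 = 0.04454 + 0.13464 = 0.17918
P(D|S2) = 0.22·0.203 + 0.78·0.175 = 0.04466 + 0.1365 = 0.18116
P(D|S3) = 0.29·0.045 + 0.71·0.072 = 0.01305 + 0.05112 = 0.06417
By total probability over the outer partition,
P(D) = 0.06·0.17918 + 0.87·0.18116 + 0.07·0.06417
      = 0.0107508 + 0.1576092 + 0.0044919 = 0.1728519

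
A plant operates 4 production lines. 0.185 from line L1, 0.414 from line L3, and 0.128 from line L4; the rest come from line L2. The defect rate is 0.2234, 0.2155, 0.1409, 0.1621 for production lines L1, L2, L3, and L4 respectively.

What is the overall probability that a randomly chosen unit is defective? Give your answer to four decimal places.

P(L2) = 1 − (0.185 + 0.414 + 0.128) = 0.273.
P(D) = P(D|L1)·P(L1) + P(D|L2)·P(L2) + P(D|L3)·P(L3) + P(D|L4)·P(L4)
      = 0.2234·0.185 + 0.2155·0.273 + 0.1409·0.414 + 0.1621·0.128
      = 0.041329 + 0.0588315 + 0.0583326 + 0.0207488 = 0.1792419

0.1792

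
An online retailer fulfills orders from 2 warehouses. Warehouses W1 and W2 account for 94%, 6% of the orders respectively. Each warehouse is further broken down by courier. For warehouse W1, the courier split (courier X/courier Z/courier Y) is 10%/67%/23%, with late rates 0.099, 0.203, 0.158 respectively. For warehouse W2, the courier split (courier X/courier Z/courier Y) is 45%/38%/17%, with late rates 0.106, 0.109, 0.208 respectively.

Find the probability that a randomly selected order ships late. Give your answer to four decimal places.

P(L|W1) = 0.1·0.099 + 0.67·0.203 + 0.23·0.158 = 0.0099 + 0.13601 + 0.03634 = 0.18225
P(L|W2) = 0.45·0.106 + 0.38·0.109 + 0.17·0.208 = 0.0477 + 0.04142 + 0.03536 = 0.12448
By total probability over the outer partition,
P(L) = 0.94·0.18225 + 0.06·0.12448
      = 0.171315 + 0.0074688 = 0.1787838

0.1788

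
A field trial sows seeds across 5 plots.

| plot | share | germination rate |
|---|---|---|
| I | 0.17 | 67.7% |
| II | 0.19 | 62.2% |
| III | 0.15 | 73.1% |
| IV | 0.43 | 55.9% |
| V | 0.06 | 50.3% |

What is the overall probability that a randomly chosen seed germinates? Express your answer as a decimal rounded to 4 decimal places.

P(G) = P(G|I)·P(I) + P(G|II)·P(II) + P(G|III)·P(III) + P(G|IV)·P(IV) + P(G|V)·P(V)
      = 0.677·0.17 + 0.622·0.19 + 0.731·0.15 + 0.559·0.43 + 0.503·0.06
      = 0.11509 + 0.11818 + 0.10965 + 0.24037 + 0.03018 = 0.61347

0.6135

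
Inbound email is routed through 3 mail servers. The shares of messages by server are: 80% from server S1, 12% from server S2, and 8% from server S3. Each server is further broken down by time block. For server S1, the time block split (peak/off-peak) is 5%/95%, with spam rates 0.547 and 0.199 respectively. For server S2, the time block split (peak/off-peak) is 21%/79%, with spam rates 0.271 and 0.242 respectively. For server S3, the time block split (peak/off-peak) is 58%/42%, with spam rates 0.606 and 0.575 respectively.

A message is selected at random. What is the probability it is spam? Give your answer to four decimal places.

P(S|S1) = 0.05·0.547 + 0.95·0.199 = 0.02735 + 0.18905 = 0.2164
P(S|S2) = 0.21·0.271 + 0.79·0.242 = 0.05691 + 0.19118 = 0.24809
P(S|S3) = 0.58·0.606 + 0.42·0.575 = 0.35148 + 0.2415 = 0.59298
By total probability over the outer partition,
P(S) = 0.8·0.2164 + 0.12·0.24809 + 0.08·0.59298
      = 0.17312 + 0.0297708 + 0.0474384 = 0.2503292

P(S) ≈ 0.2503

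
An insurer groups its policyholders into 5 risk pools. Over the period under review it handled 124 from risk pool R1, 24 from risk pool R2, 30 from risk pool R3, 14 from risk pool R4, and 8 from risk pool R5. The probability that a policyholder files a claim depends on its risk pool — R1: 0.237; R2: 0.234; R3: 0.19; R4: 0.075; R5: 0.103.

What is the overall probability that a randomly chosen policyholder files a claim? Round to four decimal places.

0.2129

Total: 124 + 24 + 30 + 14 + 8 = 200.
P(R1) = 124/200 = 0.62. P(R2) = 24/200 = 0.12. P(R3) = 30/200 = 0.15. P(R4) = 14/200 = 0.07. P(R5) = 8/200 = 0.04.
Summing over the partition,
P(C) = P(C|R1)·P(R1) + P(C|R2)·P(R2) + P(C|R3)·P(R3) + P(C|R4)·P(R4) + P(C|R5)·P(R5)
      = 0.237·0.62 + 0.234·0.12 + 0.19·0.15 + 0.075·0.07 + 0.103·0.04
      = 0.14694 + 0.02808 + 0.0285 + 0.00525 + 0.00412 = 0.21289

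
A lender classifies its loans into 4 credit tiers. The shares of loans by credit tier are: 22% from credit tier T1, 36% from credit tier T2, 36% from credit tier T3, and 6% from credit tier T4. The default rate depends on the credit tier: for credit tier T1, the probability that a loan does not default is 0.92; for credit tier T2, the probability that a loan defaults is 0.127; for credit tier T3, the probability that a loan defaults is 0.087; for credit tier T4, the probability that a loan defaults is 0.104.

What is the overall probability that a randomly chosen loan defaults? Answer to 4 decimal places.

P(D|T1) = 1 − 0.92 = 0.08.
P(D) = P(D|T1)·P(T1) + P(D|T2)·P(T2) + P(D|T3)·P(T3) + P(D|T4)·P(T4)
      = 0.08·0.22 + 0.127·0.36 + 0.087·0.36 + 0.104·0.06
      = 0.0176 + 0.04572 + 0.03132 + 0.00624 = 0.10088

0.1009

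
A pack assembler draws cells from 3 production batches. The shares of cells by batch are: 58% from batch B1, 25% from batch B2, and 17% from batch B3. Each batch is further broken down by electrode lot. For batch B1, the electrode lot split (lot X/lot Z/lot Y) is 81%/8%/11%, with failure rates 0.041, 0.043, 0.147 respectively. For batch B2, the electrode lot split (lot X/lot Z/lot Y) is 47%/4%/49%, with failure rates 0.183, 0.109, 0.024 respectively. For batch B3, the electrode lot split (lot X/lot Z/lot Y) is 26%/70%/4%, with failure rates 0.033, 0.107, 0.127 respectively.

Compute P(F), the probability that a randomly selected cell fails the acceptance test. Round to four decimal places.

P(F|B1) = 0.81·0.041 + 0.08·0.043 + 0.11·0.147 = 0.03321 + 0.00344 + 0.01617 = 0.05282
P(F|B2) = 0.47·0.183 + 0.04·0.109 + 0.49·0.024 = 0.08601 + 0.00436 + 0.01176 = 0.10213
P(F|B3) = 0.26·0.033 + 0.7·0.107 + 0.04·0.127 = 0.00858 + 0.0749 + 0.00508 = 0.08856
By total probability over the outer partition,
P(F) = 0.58·0.05282 + 0.25·0.10213 + 0.17·0.08856
      = 0.0306356 + 0.0255325 + 0.0150552 = 0.0712233

P(F) ≈ 0.0712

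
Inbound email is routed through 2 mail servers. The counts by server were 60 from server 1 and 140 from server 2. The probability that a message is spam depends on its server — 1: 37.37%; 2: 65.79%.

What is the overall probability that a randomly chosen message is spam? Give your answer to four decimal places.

Total: 60 + 140 = 200.
P(1) = 60/200 = 0.3. P(2) = 140/200 = 0.7.
Using total probability over the partition,
P(S) = P(S|1)·P(1) + P(S|2)·P(2)
      = 0.3737·0.3 + 0.6579·0.7
      = 0.11211 + 0.46053 = 0.57264

P(S) ≈ 0.5726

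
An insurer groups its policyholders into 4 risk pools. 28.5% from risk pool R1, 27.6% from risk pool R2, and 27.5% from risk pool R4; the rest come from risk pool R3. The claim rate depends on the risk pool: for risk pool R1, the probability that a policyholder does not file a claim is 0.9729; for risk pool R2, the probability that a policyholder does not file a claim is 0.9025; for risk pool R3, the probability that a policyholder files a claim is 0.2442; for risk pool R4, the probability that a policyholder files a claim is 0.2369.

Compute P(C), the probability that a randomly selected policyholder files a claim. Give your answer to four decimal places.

P(R3) = 1 − (0.285 + 0.276 + 0.275) = 0.164.
P(C|R1) = 1 − 0.9729 = 0.0271.
P(C|R2) = 1 − 0.9025 = 0.0975.
By the law of total probability,
P(C) = P(C|R1)·P(R1) + P(C|R2)·P(R2) + P(C|R3)·P(R3) + P(C|R4)·P(R4)
      = 0.0271·0.285 + 0.0975·0.276 + 0.2442·0.164 + 0.2369·0.275
      = 0.0077235 + 0.02691 + 0.0400488 + 0.0651475 = 0.1398298

0.1398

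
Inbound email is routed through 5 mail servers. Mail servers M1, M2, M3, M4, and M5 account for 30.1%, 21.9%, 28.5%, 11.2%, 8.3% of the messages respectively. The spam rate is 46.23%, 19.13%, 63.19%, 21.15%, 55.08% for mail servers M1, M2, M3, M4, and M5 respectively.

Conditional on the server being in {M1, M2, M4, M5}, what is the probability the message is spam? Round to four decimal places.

Let J = {M1, M2, M4, M5}.
P(J) = 0.301 + 0.219 + 0.112 + 0.083 = 0.715.
P(S ∩ J) = 0.4623·0.301 + 0.1913·0.219 + 0.2115·0.112 + 0.5508·0.083 = 0.1391523 + 0.0418947 + 0.023688 + 0.0457164 = 0.2504514.
P(S | J) = 0.2504514 / 0.715 = 0.350282…

P(S|J) ≈ 0.3503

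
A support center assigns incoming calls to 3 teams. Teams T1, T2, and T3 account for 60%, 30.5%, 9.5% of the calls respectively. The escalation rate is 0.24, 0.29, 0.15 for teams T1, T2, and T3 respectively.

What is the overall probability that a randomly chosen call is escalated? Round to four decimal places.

P(E) = P(E|T1)·P(T1) + P(E|T2)·P(T2) + P(E|T3)·P(T3)
      = 0.24·0.6 + 0.29·0.305 + 0.15·0.095
      = 0.144 + 0.08845 + 0.01425 = 0.2467

0.2467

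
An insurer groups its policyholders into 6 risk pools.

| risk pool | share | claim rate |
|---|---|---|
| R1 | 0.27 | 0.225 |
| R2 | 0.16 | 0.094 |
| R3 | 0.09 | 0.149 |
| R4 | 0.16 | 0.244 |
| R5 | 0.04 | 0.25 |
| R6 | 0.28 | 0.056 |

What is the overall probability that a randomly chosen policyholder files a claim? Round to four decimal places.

P(C) = P(C|R1)·P(R1) + P(C|R2)·P(R2) + P(C|R3)·P(R3) + P(C|R4)·P(R4) + P(C|R5)·P(R5) + P(C|R6)·P(R6)
      = 0.225·0.27 + 0.094·0.16 + 0.149·0.09 + 0.244·0.16 + 0.25·0.04 + 0.056·0.28
      = 0.06075 + 0.01504 + 0.01341 + 0.03904 + 0.01 + 0.01568 = 0.15392

0.1539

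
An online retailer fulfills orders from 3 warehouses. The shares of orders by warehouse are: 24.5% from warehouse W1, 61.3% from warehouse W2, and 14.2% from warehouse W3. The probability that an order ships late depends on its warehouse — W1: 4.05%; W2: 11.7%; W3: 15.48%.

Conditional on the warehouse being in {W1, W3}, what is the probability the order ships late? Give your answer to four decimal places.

Let S = {W1, W3}.
P(S) = 0.245 + 0.142 = 0.387.
P(L ∩ S) = 0.0405·0.245 + 0.1548·0.142 = 0.0099225 + 0.0219816 = 0.0319041.
P(L | S) = 0.0319041 / 0.387 = 0.082440…

0.0824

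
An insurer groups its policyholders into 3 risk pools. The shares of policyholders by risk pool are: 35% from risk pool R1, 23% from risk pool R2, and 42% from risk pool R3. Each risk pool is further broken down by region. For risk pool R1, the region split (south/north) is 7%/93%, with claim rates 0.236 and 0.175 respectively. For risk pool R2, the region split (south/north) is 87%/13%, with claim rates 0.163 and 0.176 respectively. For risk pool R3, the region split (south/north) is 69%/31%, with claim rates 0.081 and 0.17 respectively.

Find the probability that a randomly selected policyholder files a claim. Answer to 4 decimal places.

P(C|R1) = 0.07·0.236 + 0.93·0.175 = 0.01652 + 0.16275 = 0.17927
P(C|R2) = 0.87·0.163 + 0.13·0.176 = 0.14181 + 0.02288 = 0.16469
P(C|R3) = 0.69·0.081 + 0.31·0.17 = 0.05589 + 0.0527 = 0.10859
By total probability over the outer partition,
P(C) = 0.35·0.17927 + 0.23·0.16469 + 0.42·0.10859
      = 0.0627445 + 0.0378787 + 0.0456078 = 0.146231

P(C) ≈ 0.1462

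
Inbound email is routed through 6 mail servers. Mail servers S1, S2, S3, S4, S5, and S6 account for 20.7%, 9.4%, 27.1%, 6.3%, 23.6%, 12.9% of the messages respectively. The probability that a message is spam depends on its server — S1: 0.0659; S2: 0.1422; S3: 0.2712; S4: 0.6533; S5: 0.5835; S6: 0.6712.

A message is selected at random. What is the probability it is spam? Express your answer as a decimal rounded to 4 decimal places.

P(S) = P(S|S1)·P(S1) + P(S|S2)·P(S2) + P(S|S3)·P(S3) + P(S|S4)·P(S4) + P(S|S5)·P(S5) + P(S|S6)·P(S6)
      = 0.0659·0.207 + 0.1422·0.094 + 0.2712·0.271 + 0.6533·0.063 + 0.5835·0.236 + 0.6712·0.129
      = 0.0136413 + 0.0133668 + 0.0734952 + 0.0411579 + 0.137706 + 0.0865848 = 0.365952

P(S) ≈ 0.3660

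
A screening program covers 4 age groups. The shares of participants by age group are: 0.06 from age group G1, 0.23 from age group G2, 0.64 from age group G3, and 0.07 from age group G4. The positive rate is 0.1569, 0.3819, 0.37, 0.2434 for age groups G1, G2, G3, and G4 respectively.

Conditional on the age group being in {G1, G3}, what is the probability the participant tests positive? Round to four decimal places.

Let S = {G1, G3}.
P(S) = 0.06 + 0.64 = 0.7.
P(T ∩ S) = 0.1569·0.06 + 0.37·0.64 = 0.009414 + 0.2368 = 0.246214.
P(T | S) = 0.246214 / 0.7 = 0.351734…

P(T|S) ≈ 0.3517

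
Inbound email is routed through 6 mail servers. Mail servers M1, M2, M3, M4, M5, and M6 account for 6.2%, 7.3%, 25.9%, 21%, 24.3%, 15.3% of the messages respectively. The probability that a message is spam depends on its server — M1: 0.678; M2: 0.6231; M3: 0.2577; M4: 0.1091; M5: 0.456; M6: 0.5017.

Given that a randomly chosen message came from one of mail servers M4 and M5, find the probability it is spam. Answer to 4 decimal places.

0.2952

Let J = {M4, M5}.
P(J) = 0.21 + 0.243 = 0.453.
P(S ∩ J) = 0.1091·0.21 + 0.456·0.243 = 0.022911 + 0.110808 = 0.133719.
P(S | J) = 0.133719 / 0.453 = 0.295185…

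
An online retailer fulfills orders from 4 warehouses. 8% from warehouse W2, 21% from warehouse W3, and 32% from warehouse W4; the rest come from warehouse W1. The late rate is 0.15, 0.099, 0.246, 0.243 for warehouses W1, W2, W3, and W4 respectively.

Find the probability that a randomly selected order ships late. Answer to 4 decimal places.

0.1958

P(W1) = 1 − (0.08 + 0.21 + 0.32) = 0.39.
Summing over the partition,
P(L) = P(L|W1)·P(W1) + P(L|W2)·P(W2) + P(L|W3)·P(W3) + P(L|W4)·P(W4)
      = 0.15·0.39 + 0.099·0.08 + 0.246·0.21 + 0.243·0.32
      = 0.0585 + 0.00792 + 0.05166 + 0.07776 = 0.19584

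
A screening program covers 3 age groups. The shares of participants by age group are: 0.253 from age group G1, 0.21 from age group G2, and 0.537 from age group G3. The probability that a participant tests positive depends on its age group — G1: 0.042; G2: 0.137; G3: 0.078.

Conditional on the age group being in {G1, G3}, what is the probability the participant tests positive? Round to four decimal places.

Let S = {G1, G3}.
P(S) = 0.253 + 0.537 = 0.79.
P(T ∩ S) = 0.042·0.253 + 0.078·0.537 = 0.010626 + 0.041886 = 0.052512.
P(T | S) = 0.052512 / 0.79 = 0.066471…

P(T|S) ≈ 0.0665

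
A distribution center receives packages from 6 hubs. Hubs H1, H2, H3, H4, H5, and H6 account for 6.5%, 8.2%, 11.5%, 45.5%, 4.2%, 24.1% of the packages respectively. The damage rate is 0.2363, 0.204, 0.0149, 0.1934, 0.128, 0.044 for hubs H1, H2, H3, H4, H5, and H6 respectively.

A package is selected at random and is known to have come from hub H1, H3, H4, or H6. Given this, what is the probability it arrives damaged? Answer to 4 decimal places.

0.1320

Let S = {H1, H3, H4, H6}.
P(S) = 0.065 + 0.115 + 0.455 + 0.241 = 0.876.
P(D ∩ S) = 0.2363·0.065 + 0.0149·0.115 + 0.1934·0.455 + 0.044·0.241 = 0.0153595 + 0.0017135 + 0.087997 + 0.010604 = 0.115674.
P(D | S) = 0.115674 / 0.876 = 0.132048…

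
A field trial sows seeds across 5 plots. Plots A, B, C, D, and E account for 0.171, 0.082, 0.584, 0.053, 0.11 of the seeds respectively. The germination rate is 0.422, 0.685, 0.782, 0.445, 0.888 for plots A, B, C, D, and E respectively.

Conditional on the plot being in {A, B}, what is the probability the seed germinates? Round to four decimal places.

P(G|S) ≈ 0.5072

Let S = {A, B}.
P(S) = 0.171 + 0.082 = 0.253.
P(G ∩ S) = 0.422·0.171 + 0.685·0.082 = 0.072162 + 0.05617 = 0.128332.
P(G | S) = 0.128332 / 0.253 = 0.507241…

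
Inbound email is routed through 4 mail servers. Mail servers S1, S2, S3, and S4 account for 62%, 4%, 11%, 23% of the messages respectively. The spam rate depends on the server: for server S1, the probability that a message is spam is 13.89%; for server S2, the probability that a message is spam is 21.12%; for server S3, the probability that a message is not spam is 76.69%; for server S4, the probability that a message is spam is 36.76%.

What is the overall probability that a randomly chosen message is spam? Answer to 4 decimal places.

P(S|S3) = 1 − 0.7669 = 0.2331.
P(S) = P(S|S1)·P(S1) + P(S|S2)·P(S2) + P(S|S3)·P(S3) + P(S|S4)·P(S4)
      = 0.1389·0.62 + 0.2112·0.04 + 0.2331·0.11 + 0.3676·0.23
      = 0.086118 + 0.008448 + 0.025641 + 0.084548 = 0.204755

P(S) ≈ 0.2048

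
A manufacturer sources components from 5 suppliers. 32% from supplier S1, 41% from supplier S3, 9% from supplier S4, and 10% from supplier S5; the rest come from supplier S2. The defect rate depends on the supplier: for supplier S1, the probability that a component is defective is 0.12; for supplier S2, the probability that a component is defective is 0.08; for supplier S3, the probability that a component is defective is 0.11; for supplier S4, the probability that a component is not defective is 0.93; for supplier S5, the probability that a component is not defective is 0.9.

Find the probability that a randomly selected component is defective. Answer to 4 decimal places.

P(S2) = 1 − (0.32 + 0.41 + 0.09 + 0.1) = 0.08.
P(D|S4) = 1 − 0.93 = 0.07.
P(D|S5) = 1 − 0.9 = 0.1.
By the law of total probability,
P(D) = P(D|S1)·P(S1) + P(D|S2)·P(S2) + P(D|S3)·P(S3) + P(D|S4)·P(S4) + P(D|S5)·P(S5)
      = 0.12·0.32 + 0.08·0.08 + 0.11·0.41 + 0.07·0.09 + 0.1·0.1
      = 0.0384 + 0.0064 + 0.0451 + 0.0063 + 0.01 = 0.1062

P(D) ≈ 0.1062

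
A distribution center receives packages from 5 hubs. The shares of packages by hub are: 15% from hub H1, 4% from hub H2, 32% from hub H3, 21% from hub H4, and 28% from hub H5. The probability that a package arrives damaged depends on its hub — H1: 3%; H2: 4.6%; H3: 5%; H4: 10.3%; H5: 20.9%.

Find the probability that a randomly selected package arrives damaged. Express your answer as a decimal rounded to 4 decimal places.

P(D) ≈ 0.1025

P(D) = P(D|H1)·P(H1) + P(D|H2)·P(H2) + P(D|H3)·P(H3) + P(D|H4)·P(H4) + P(D|H5)·P(H5)
      = 0.03·0.15 + 0.046·0.04 + 0.05·0.32 + 0.103·0.21 + 0.209·0.28
      = 0.0045 + 0.00184 + 0.016 + 0.02163 + 0.05852 = 0.10249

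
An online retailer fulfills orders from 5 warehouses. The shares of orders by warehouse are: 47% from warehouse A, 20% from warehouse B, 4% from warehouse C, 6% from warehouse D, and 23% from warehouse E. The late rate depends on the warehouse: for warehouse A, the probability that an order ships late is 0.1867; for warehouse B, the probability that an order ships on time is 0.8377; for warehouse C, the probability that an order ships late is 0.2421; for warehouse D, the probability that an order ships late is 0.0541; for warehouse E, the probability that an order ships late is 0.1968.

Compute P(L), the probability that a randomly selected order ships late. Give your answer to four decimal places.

0.1784

P(L|B) = 1 − 0.8377 = 0.1623.
P(L) = P(L|A)·P(A) + P(L|B)·P(B) + P(L|C)·P(C) + P(L|D)·P(D) + P(L|E)·P(E)
      = 0.1867·0.47 + 0.1623·0.2 + 0.2421·0.04 + 0.0541·0.06 + 0.1968·0.23
      = 0.087749 + 0.03246 + 0.009684 + 0.003246 + 0.045264 = 0.178403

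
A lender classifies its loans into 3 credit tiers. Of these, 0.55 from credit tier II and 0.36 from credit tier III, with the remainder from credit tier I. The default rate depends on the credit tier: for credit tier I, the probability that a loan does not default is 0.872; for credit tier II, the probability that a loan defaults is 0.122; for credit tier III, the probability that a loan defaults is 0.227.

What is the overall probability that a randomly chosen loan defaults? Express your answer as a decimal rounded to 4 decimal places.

P(D) ≈ 0.1603

P(I) = 1 − (0.55 + 0.36) = 0.09.
P(D|I) = 1 − 0.872 = 0.128.
Summing over the partition,
P(D) = P(D|I)·P(I) + P(D|II)·P(II) + P(D|III)·P(III)
      = 0.128·0.09 + 0.122·0.55 + 0.227·0.36
      = 0.01152 + 0.0671 + 0.08172 = 0.16034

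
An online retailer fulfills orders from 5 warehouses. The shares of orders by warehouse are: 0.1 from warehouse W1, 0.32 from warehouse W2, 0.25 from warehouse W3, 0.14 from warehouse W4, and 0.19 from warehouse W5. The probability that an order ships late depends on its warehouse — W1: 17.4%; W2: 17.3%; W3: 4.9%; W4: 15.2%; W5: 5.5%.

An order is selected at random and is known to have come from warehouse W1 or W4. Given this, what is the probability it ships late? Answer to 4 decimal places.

Let S = {W1, W4}.
P(S) = 0.1 + 0.14 = 0.24.
P(L ∩ S) = 0.174·0.1 + 0.152·0.14 = 0.0174 + 0.02128 = 0.03868.
P(L | S) = 0.03868 / 0.24 = 0.161167…

P(L|S) ≈ 0.1612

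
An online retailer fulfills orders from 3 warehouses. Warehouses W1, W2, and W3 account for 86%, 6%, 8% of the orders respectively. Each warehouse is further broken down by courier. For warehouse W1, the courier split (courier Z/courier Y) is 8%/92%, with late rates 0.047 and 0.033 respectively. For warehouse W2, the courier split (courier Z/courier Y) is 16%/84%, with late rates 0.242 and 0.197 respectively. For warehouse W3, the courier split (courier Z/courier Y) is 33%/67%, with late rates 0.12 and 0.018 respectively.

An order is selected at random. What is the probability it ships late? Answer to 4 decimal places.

P(L|W1) = 0.08·0.047 + 0.92·0.033 = 0.00376 + 0.03036 = 0.03412
P(L|W2) = 0.16·0.242 + 0.84·0.197 = 0.03872 + 0.16548 = 0.2042
P(L|W3) = 0.33·0.12 + 0.67·0.018 = 0.0396 + 0.01206 = 0.05166
Then overall,
P(L) = 0.86·0.03412 + 0.06·0.2042 + 0.08·0.05166
      = 0.0293432 + 0.012252 + 0.0041328 = 0.045728

0.0457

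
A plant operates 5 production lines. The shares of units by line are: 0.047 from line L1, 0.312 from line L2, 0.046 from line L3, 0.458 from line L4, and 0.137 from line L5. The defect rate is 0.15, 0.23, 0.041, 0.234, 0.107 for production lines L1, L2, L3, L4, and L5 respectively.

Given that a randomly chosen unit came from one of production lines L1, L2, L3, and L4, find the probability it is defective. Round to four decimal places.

0.2177

Let S = {L1, L2, L3, L4}.
P(S) = 0.047 + 0.312 + 0.046 + 0.458 = 0.863.
P(D ∩ S) = 0.15·0.047 + 0.23·0.312 + 0.041·0.046 + 0.234·0.458 = 0.00705 + 0.07176 + 0.001886 + 0.107172 = 0.187868.
P(D | S) = 0.187868 / 0.863 = 0.217692…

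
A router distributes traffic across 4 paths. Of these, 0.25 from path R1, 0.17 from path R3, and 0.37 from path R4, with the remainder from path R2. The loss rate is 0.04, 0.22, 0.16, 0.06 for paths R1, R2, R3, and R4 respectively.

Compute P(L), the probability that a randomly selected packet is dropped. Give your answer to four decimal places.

P(L) ≈ 0.1056

P(R2) = 1 − (0.25 + 0.17 + 0.37) = 0.21.
P(L) = P(L|R1)·P(R1) + P(L|R2)·P(R2) + P(L|R3)·P(R3) + P(L|R4)·P(R4)
      = 0.04·0.25 + 0.22·0.21 + 0.16·0.17 + 0.06·0.37
      = 0.01 + 0.0462 + 0.0272 + 0.0222 = 0.1056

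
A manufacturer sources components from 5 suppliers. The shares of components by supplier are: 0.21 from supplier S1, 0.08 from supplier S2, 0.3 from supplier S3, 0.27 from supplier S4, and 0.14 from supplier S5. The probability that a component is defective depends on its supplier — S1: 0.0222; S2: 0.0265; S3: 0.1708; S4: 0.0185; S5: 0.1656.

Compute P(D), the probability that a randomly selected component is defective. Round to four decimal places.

P(D) = P(D|S1)·P(S1) + P(D|S2)·P(S2) + P(D|S3)·P(S3) + P(D|S4)·P(S4) + P(D|S5)·P(S5)
      = 0.0222·0.21 + 0.0265·0.08 + 0.1708·0.3 + 0.0185·0.27 + 0.1656·0.14
      = 0.004662 + 0.00212 + 0.05124 + 0.004995 + 0.023184 = 0.086201

0.0862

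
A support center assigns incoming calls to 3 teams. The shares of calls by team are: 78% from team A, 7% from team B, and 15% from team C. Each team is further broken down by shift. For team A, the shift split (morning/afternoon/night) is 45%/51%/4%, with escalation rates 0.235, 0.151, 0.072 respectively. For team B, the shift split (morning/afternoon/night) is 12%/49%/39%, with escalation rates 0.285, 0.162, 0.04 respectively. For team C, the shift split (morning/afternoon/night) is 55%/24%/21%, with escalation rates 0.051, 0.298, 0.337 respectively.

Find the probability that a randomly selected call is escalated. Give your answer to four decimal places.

P(E) ≈ 0.1794

P(E|A) = 0.45·0.235 + 0.51·0.151 + 0.04·0.072 = 0.10575 + 0.07701 + 0.00288 = 0.18564
P(E|B) = 0.12·0.285 + 0.49·0.162 + 0.39·0.04 = 0.0342 + 0.07938 + 0.0156 = 0.12918
P(E|C) = 0.55·0.051 + 0.24·0.298 + 0.21·0.337 = 0.02805 + 0.07152 + 0.07077 = 0.17034
By total probability over the outer partition,
P(E) = 0.78·0.18564 + 0.07·0.12918 + 0.15·0.17034
      = 0.1447992 + 0.0090426 + 0.025551 = 0.1793928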